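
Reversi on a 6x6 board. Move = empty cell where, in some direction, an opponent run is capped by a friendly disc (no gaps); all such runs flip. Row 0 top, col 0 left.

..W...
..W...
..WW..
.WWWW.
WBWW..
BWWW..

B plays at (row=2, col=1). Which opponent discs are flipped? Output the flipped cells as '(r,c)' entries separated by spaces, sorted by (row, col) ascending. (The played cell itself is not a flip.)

Dir NW: first cell '.' (not opp) -> no flip
Dir N: first cell '.' (not opp) -> no flip
Dir NE: opp run (1,2), next='.' -> no flip
Dir W: first cell '.' (not opp) -> no flip
Dir E: opp run (2,2) (2,3), next='.' -> no flip
Dir SW: first cell '.' (not opp) -> no flip
Dir S: opp run (3,1) capped by B -> flip
Dir SE: opp run (3,2) (4,3), next='.' -> no flip

Answer: (3,1)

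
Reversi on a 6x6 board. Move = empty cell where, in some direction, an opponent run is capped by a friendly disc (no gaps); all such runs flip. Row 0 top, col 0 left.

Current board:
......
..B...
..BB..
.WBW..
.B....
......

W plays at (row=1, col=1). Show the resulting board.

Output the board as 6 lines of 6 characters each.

Answer: ......
.WB...
..WB..
.WBW..
.B....
......

Derivation:
Place W at (1,1); scan 8 dirs for brackets.
Dir NW: first cell '.' (not opp) -> no flip
Dir N: first cell '.' (not opp) -> no flip
Dir NE: first cell '.' (not opp) -> no flip
Dir W: first cell '.' (not opp) -> no flip
Dir E: opp run (1,2), next='.' -> no flip
Dir SW: first cell '.' (not opp) -> no flip
Dir S: first cell '.' (not opp) -> no flip
Dir SE: opp run (2,2) capped by W -> flip
All flips: (2,2)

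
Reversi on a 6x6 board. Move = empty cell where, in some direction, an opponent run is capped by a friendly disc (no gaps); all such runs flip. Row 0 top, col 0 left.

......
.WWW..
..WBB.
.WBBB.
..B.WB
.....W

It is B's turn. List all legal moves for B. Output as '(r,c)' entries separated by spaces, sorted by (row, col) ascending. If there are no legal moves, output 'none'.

(0,0): flips 2 -> legal
(0,1): flips 1 -> legal
(0,2): flips 3 -> legal
(0,3): flips 1 -> legal
(0,4): no bracket -> illegal
(1,0): no bracket -> illegal
(1,4): no bracket -> illegal
(2,0): flips 1 -> legal
(2,1): flips 1 -> legal
(3,0): flips 1 -> legal
(3,5): no bracket -> illegal
(4,0): no bracket -> illegal
(4,1): no bracket -> illegal
(4,3): flips 1 -> legal
(5,3): no bracket -> illegal
(5,4): flips 1 -> legal

Answer: (0,0) (0,1) (0,2) (0,3) (2,0) (2,1) (3,0) (4,3) (5,4)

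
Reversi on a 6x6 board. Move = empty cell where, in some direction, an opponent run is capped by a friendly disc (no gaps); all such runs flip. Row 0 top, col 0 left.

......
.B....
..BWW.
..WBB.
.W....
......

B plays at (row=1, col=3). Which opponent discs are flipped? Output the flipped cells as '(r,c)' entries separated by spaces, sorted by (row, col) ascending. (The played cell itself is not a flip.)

Dir NW: first cell '.' (not opp) -> no flip
Dir N: first cell '.' (not opp) -> no flip
Dir NE: first cell '.' (not opp) -> no flip
Dir W: first cell '.' (not opp) -> no flip
Dir E: first cell '.' (not opp) -> no flip
Dir SW: first cell 'B' (not opp) -> no flip
Dir S: opp run (2,3) capped by B -> flip
Dir SE: opp run (2,4), next='.' -> no flip

Answer: (2,3)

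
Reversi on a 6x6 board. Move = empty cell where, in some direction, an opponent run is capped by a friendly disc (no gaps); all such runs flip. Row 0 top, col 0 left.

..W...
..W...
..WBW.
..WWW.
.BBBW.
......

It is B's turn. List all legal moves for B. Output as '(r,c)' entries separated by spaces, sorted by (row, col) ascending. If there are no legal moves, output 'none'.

Answer: (0,1) (1,5) (2,1) (2,5) (4,5)

Derivation:
(0,1): flips 1 -> legal
(0,3): no bracket -> illegal
(1,1): no bracket -> illegal
(1,3): no bracket -> illegal
(1,4): no bracket -> illegal
(1,5): flips 2 -> legal
(2,1): flips 2 -> legal
(2,5): flips 2 -> legal
(3,1): no bracket -> illegal
(3,5): no bracket -> illegal
(4,5): flips 2 -> legal
(5,3): no bracket -> illegal
(5,4): no bracket -> illegal
(5,5): no bracket -> illegal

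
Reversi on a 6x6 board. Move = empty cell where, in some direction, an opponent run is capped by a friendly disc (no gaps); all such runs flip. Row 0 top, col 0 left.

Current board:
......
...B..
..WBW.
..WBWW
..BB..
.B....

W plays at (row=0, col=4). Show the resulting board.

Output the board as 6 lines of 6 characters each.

Answer: ....W.
...W..
..WBW.
..WBWW
..BB..
.B....

Derivation:
Place W at (0,4); scan 8 dirs for brackets.
Dir NW: edge -> no flip
Dir N: edge -> no flip
Dir NE: edge -> no flip
Dir W: first cell '.' (not opp) -> no flip
Dir E: first cell '.' (not opp) -> no flip
Dir SW: opp run (1,3) capped by W -> flip
Dir S: first cell '.' (not opp) -> no flip
Dir SE: first cell '.' (not opp) -> no flip
All flips: (1,3)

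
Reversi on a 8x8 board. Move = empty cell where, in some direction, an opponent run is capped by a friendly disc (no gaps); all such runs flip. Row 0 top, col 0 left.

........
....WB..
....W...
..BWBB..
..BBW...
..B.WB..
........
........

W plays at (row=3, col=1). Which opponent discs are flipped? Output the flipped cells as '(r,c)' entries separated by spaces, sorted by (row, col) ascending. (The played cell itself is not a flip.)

Dir NW: first cell '.' (not opp) -> no flip
Dir N: first cell '.' (not opp) -> no flip
Dir NE: first cell '.' (not opp) -> no flip
Dir W: first cell '.' (not opp) -> no flip
Dir E: opp run (3,2) capped by W -> flip
Dir SW: first cell '.' (not opp) -> no flip
Dir S: first cell '.' (not opp) -> no flip
Dir SE: opp run (4,2), next='.' -> no flip

Answer: (3,2)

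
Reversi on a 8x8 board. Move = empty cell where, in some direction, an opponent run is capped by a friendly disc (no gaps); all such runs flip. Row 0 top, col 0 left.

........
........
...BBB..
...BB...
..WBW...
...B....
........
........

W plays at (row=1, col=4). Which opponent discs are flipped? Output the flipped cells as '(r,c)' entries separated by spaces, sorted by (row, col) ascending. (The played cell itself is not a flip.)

Answer: (2,4) (3,4)

Derivation:
Dir NW: first cell '.' (not opp) -> no flip
Dir N: first cell '.' (not opp) -> no flip
Dir NE: first cell '.' (not opp) -> no flip
Dir W: first cell '.' (not opp) -> no flip
Dir E: first cell '.' (not opp) -> no flip
Dir SW: opp run (2,3), next='.' -> no flip
Dir S: opp run (2,4) (3,4) capped by W -> flip
Dir SE: opp run (2,5), next='.' -> no flip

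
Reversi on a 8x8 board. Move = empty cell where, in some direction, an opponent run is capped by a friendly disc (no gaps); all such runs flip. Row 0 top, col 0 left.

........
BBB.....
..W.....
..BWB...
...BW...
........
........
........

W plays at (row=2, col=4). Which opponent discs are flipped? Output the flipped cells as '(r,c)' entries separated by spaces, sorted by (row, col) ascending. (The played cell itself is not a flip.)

Dir NW: first cell '.' (not opp) -> no flip
Dir N: first cell '.' (not opp) -> no flip
Dir NE: first cell '.' (not opp) -> no flip
Dir W: first cell '.' (not opp) -> no flip
Dir E: first cell '.' (not opp) -> no flip
Dir SW: first cell 'W' (not opp) -> no flip
Dir S: opp run (3,4) capped by W -> flip
Dir SE: first cell '.' (not opp) -> no flip

Answer: (3,4)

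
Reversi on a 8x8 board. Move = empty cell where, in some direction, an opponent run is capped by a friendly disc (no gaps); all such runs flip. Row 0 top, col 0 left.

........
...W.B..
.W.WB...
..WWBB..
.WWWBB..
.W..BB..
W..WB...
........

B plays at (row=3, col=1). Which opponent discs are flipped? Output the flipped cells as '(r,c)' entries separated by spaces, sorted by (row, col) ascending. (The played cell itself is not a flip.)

Dir NW: first cell '.' (not opp) -> no flip
Dir N: opp run (2,1), next='.' -> no flip
Dir NE: first cell '.' (not opp) -> no flip
Dir W: first cell '.' (not opp) -> no flip
Dir E: opp run (3,2) (3,3) capped by B -> flip
Dir SW: first cell '.' (not opp) -> no flip
Dir S: opp run (4,1) (5,1), next='.' -> no flip
Dir SE: opp run (4,2), next='.' -> no flip

Answer: (3,2) (3,3)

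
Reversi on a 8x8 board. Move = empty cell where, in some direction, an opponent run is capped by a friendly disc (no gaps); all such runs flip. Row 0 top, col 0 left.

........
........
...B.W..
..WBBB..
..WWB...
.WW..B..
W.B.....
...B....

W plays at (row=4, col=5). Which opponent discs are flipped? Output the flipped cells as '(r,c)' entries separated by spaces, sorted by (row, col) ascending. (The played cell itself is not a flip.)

Answer: (3,5) (4,4)

Derivation:
Dir NW: opp run (3,4) (2,3), next='.' -> no flip
Dir N: opp run (3,5) capped by W -> flip
Dir NE: first cell '.' (not opp) -> no flip
Dir W: opp run (4,4) capped by W -> flip
Dir E: first cell '.' (not opp) -> no flip
Dir SW: first cell '.' (not opp) -> no flip
Dir S: opp run (5,5), next='.' -> no flip
Dir SE: first cell '.' (not opp) -> no flip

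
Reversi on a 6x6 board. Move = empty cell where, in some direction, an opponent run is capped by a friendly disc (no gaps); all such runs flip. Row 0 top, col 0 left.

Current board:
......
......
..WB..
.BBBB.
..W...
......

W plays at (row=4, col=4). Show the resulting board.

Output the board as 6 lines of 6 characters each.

Place W at (4,4); scan 8 dirs for brackets.
Dir NW: opp run (3,3) capped by W -> flip
Dir N: opp run (3,4), next='.' -> no flip
Dir NE: first cell '.' (not opp) -> no flip
Dir W: first cell '.' (not opp) -> no flip
Dir E: first cell '.' (not opp) -> no flip
Dir SW: first cell '.' (not opp) -> no flip
Dir S: first cell '.' (not opp) -> no flip
Dir SE: first cell '.' (not opp) -> no flip
All flips: (3,3)

Answer: ......
......
..WB..
.BBWB.
..W.W.
......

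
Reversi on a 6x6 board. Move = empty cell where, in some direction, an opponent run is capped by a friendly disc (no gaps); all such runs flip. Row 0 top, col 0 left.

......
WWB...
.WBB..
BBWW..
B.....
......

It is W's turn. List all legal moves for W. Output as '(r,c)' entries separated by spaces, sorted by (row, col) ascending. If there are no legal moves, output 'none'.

(0,1): no bracket -> illegal
(0,2): flips 2 -> legal
(0,3): flips 1 -> legal
(1,3): flips 2 -> legal
(1,4): flips 1 -> legal
(2,0): no bracket -> illegal
(2,4): flips 2 -> legal
(3,4): no bracket -> illegal
(4,1): flips 1 -> legal
(4,2): no bracket -> illegal
(5,0): no bracket -> illegal
(5,1): no bracket -> illegal

Answer: (0,2) (0,3) (1,3) (1,4) (2,4) (4,1)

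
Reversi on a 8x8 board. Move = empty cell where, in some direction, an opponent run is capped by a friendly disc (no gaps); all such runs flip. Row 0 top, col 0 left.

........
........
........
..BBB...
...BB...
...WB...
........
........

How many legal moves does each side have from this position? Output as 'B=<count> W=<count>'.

-- B to move --
(4,2): no bracket -> illegal
(5,2): flips 1 -> legal
(6,2): flips 1 -> legal
(6,3): flips 1 -> legal
(6,4): no bracket -> illegal
B mobility = 3
-- W to move --
(2,1): no bracket -> illegal
(2,2): no bracket -> illegal
(2,3): flips 2 -> legal
(2,4): no bracket -> illegal
(2,5): no bracket -> illegal
(3,1): no bracket -> illegal
(3,5): flips 1 -> legal
(4,1): no bracket -> illegal
(4,2): no bracket -> illegal
(4,5): no bracket -> illegal
(5,2): no bracket -> illegal
(5,5): flips 1 -> legal
(6,3): no bracket -> illegal
(6,4): no bracket -> illegal
(6,5): no bracket -> illegal
W mobility = 3

Answer: B=3 W=3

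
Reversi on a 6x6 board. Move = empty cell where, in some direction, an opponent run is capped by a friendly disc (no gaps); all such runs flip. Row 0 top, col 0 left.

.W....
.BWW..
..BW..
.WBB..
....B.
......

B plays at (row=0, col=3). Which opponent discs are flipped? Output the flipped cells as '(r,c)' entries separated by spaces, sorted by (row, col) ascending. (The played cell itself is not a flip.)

Answer: (1,3) (2,3)

Derivation:
Dir NW: edge -> no flip
Dir N: edge -> no flip
Dir NE: edge -> no flip
Dir W: first cell '.' (not opp) -> no flip
Dir E: first cell '.' (not opp) -> no flip
Dir SW: opp run (1,2), next='.' -> no flip
Dir S: opp run (1,3) (2,3) capped by B -> flip
Dir SE: first cell '.' (not opp) -> no flip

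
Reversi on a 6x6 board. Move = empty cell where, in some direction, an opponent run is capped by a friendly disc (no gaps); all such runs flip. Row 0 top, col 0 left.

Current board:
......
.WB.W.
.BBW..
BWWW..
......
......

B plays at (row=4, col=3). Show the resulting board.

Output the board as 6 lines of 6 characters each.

Answer: ......
.WB.W.
.BBW..
BWBW..
...B..
......

Derivation:
Place B at (4,3); scan 8 dirs for brackets.
Dir NW: opp run (3,2) capped by B -> flip
Dir N: opp run (3,3) (2,3), next='.' -> no flip
Dir NE: first cell '.' (not opp) -> no flip
Dir W: first cell '.' (not opp) -> no flip
Dir E: first cell '.' (not opp) -> no flip
Dir SW: first cell '.' (not opp) -> no flip
Dir S: first cell '.' (not opp) -> no flip
Dir SE: first cell '.' (not opp) -> no flip
All flips: (3,2)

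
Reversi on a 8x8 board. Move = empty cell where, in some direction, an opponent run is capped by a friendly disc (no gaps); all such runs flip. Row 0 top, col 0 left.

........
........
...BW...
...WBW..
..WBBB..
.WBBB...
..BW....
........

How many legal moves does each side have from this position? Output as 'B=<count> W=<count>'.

-- B to move --
(1,3): no bracket -> illegal
(1,4): flips 1 -> legal
(1,5): no bracket -> illegal
(2,2): flips 1 -> legal
(2,5): flips 2 -> legal
(2,6): flips 1 -> legal
(3,1): flips 1 -> legal
(3,2): flips 2 -> legal
(3,6): flips 1 -> legal
(4,0): flips 1 -> legal
(4,1): flips 1 -> legal
(4,6): no bracket -> illegal
(5,0): flips 1 -> legal
(6,0): no bracket -> illegal
(6,1): no bracket -> illegal
(6,4): flips 1 -> legal
(7,2): flips 1 -> legal
(7,3): flips 1 -> legal
(7,4): flips 1 -> legal
B mobility = 14
-- W to move --
(1,2): no bracket -> illegal
(1,3): flips 1 -> legal
(1,4): no bracket -> illegal
(2,2): flips 1 -> legal
(2,5): no bracket -> illegal
(3,2): no bracket -> illegal
(3,6): flips 2 -> legal
(4,1): flips 1 -> legal
(4,6): flips 3 -> legal
(5,5): flips 5 -> legal
(5,6): no bracket -> illegal
(6,1): flips 1 -> legal
(6,4): flips 4 -> legal
(6,5): no bracket -> illegal
(7,1): flips 3 -> legal
(7,2): flips 2 -> legal
(7,3): flips 1 -> legal
W mobility = 11

Answer: B=14 W=11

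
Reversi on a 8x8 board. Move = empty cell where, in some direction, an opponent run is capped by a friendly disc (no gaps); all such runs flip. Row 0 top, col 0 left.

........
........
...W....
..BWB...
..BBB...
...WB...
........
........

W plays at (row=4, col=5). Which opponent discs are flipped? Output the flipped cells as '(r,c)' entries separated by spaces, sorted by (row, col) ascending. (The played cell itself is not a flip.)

Dir NW: opp run (3,4) capped by W -> flip
Dir N: first cell '.' (not opp) -> no flip
Dir NE: first cell '.' (not opp) -> no flip
Dir W: opp run (4,4) (4,3) (4,2), next='.' -> no flip
Dir E: first cell '.' (not opp) -> no flip
Dir SW: opp run (5,4), next='.' -> no flip
Dir S: first cell '.' (not opp) -> no flip
Dir SE: first cell '.' (not opp) -> no flip

Answer: (3,4)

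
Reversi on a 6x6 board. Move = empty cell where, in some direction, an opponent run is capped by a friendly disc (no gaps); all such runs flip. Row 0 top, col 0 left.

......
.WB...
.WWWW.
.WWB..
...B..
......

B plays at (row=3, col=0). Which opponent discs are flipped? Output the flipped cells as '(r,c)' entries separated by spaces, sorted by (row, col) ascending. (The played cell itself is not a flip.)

Dir NW: edge -> no flip
Dir N: first cell '.' (not opp) -> no flip
Dir NE: opp run (2,1) capped by B -> flip
Dir W: edge -> no flip
Dir E: opp run (3,1) (3,2) capped by B -> flip
Dir SW: edge -> no flip
Dir S: first cell '.' (not opp) -> no flip
Dir SE: first cell '.' (not opp) -> no flip

Answer: (2,1) (3,1) (3,2)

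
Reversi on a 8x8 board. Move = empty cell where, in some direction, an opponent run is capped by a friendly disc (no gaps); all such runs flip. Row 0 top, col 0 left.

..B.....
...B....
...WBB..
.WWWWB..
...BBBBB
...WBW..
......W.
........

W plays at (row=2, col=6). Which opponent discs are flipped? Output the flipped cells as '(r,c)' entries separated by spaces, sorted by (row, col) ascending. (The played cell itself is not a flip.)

Dir NW: first cell '.' (not opp) -> no flip
Dir N: first cell '.' (not opp) -> no flip
Dir NE: first cell '.' (not opp) -> no flip
Dir W: opp run (2,5) (2,4) capped by W -> flip
Dir E: first cell '.' (not opp) -> no flip
Dir SW: opp run (3,5) (4,4) capped by W -> flip
Dir S: first cell '.' (not opp) -> no flip
Dir SE: first cell '.' (not opp) -> no flip

Answer: (2,4) (2,5) (3,5) (4,4)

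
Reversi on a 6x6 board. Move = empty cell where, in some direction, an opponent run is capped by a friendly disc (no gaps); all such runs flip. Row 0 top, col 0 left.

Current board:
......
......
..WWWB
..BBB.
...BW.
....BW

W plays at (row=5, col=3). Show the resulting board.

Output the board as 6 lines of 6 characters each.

Place W at (5,3); scan 8 dirs for brackets.
Dir NW: first cell '.' (not opp) -> no flip
Dir N: opp run (4,3) (3,3) capped by W -> flip
Dir NE: first cell 'W' (not opp) -> no flip
Dir W: first cell '.' (not opp) -> no flip
Dir E: opp run (5,4) capped by W -> flip
Dir SW: edge -> no flip
Dir S: edge -> no flip
Dir SE: edge -> no flip
All flips: (3,3) (4,3) (5,4)

Answer: ......
......
..WWWB
..BWB.
...WW.
...WWW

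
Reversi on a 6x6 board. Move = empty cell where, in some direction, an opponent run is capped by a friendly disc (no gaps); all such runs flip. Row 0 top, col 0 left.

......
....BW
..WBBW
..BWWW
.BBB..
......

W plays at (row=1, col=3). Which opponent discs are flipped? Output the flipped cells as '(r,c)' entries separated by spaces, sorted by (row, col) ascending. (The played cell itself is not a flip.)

Dir NW: first cell '.' (not opp) -> no flip
Dir N: first cell '.' (not opp) -> no flip
Dir NE: first cell '.' (not opp) -> no flip
Dir W: first cell '.' (not opp) -> no flip
Dir E: opp run (1,4) capped by W -> flip
Dir SW: first cell 'W' (not opp) -> no flip
Dir S: opp run (2,3) capped by W -> flip
Dir SE: opp run (2,4) capped by W -> flip

Answer: (1,4) (2,3) (2,4)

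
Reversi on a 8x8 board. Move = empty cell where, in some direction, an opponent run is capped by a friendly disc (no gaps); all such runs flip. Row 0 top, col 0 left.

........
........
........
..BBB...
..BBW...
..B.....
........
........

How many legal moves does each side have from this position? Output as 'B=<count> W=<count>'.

-- B to move --
(3,5): no bracket -> illegal
(4,5): flips 1 -> legal
(5,3): no bracket -> illegal
(5,4): flips 1 -> legal
(5,5): flips 1 -> legal
B mobility = 3
-- W to move --
(2,1): no bracket -> illegal
(2,2): flips 1 -> legal
(2,3): no bracket -> illegal
(2,4): flips 1 -> legal
(2,5): no bracket -> illegal
(3,1): no bracket -> illegal
(3,5): no bracket -> illegal
(4,1): flips 2 -> legal
(4,5): no bracket -> illegal
(5,1): no bracket -> illegal
(5,3): no bracket -> illegal
(5,4): no bracket -> illegal
(6,1): no bracket -> illegal
(6,2): no bracket -> illegal
(6,3): no bracket -> illegal
W mobility = 3

Answer: B=3 W=3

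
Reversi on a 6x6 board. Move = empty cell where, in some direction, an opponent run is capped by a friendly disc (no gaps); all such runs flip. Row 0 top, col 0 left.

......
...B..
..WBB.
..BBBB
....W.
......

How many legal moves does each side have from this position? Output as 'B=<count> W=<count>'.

Answer: B=7 W=4

Derivation:
-- B to move --
(1,1): flips 1 -> legal
(1,2): flips 1 -> legal
(2,1): flips 1 -> legal
(3,1): flips 1 -> legal
(4,3): no bracket -> illegal
(4,5): no bracket -> illegal
(5,3): flips 1 -> legal
(5,4): flips 1 -> legal
(5,5): flips 1 -> legal
B mobility = 7
-- W to move --
(0,2): no bracket -> illegal
(0,3): no bracket -> illegal
(0,4): flips 1 -> legal
(1,2): no bracket -> illegal
(1,4): flips 2 -> legal
(1,5): no bracket -> illegal
(2,1): no bracket -> illegal
(2,5): flips 2 -> legal
(3,1): no bracket -> illegal
(4,1): no bracket -> illegal
(4,2): flips 1 -> legal
(4,3): no bracket -> illegal
(4,5): no bracket -> illegal
W mobility = 4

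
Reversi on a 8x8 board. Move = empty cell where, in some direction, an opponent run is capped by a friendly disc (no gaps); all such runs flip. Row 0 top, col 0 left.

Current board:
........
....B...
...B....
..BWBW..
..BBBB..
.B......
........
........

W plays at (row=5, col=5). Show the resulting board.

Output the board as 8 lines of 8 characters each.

Place W at (5,5); scan 8 dirs for brackets.
Dir NW: opp run (4,4) capped by W -> flip
Dir N: opp run (4,5) capped by W -> flip
Dir NE: first cell '.' (not opp) -> no flip
Dir W: first cell '.' (not opp) -> no flip
Dir E: first cell '.' (not opp) -> no flip
Dir SW: first cell '.' (not opp) -> no flip
Dir S: first cell '.' (not opp) -> no flip
Dir SE: first cell '.' (not opp) -> no flip
All flips: (4,4) (4,5)

Answer: ........
....B...
...B....
..BWBW..
..BBWW..
.B...W..
........
........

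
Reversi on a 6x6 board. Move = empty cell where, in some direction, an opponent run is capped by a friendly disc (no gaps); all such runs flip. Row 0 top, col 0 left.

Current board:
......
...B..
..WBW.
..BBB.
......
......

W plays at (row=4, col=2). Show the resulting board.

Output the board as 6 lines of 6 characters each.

Answer: ......
...B..
..WBW.
..WWB.
..W...
......

Derivation:
Place W at (4,2); scan 8 dirs for brackets.
Dir NW: first cell '.' (not opp) -> no flip
Dir N: opp run (3,2) capped by W -> flip
Dir NE: opp run (3,3) capped by W -> flip
Dir W: first cell '.' (not opp) -> no flip
Dir E: first cell '.' (not opp) -> no flip
Dir SW: first cell '.' (not opp) -> no flip
Dir S: first cell '.' (not opp) -> no flip
Dir SE: first cell '.' (not opp) -> no flip
All flips: (3,2) (3,3)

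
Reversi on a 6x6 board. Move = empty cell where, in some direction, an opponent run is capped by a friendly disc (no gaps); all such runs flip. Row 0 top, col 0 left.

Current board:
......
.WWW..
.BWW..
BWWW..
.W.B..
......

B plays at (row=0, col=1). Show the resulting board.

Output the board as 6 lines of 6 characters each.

Place B at (0,1); scan 8 dirs for brackets.
Dir NW: edge -> no flip
Dir N: edge -> no flip
Dir NE: edge -> no flip
Dir W: first cell '.' (not opp) -> no flip
Dir E: first cell '.' (not opp) -> no flip
Dir SW: first cell '.' (not opp) -> no flip
Dir S: opp run (1,1) capped by B -> flip
Dir SE: opp run (1,2) (2,3), next='.' -> no flip
All flips: (1,1)

Answer: .B....
.BWW..
.BWW..
BWWW..
.W.B..
......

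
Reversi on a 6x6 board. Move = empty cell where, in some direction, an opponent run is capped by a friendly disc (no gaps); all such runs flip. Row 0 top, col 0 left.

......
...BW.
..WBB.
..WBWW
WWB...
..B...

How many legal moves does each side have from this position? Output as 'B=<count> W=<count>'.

-- B to move --
(0,3): no bracket -> illegal
(0,4): flips 1 -> legal
(0,5): flips 1 -> legal
(1,1): flips 1 -> legal
(1,2): flips 2 -> legal
(1,5): flips 1 -> legal
(2,1): flips 1 -> legal
(2,5): no bracket -> illegal
(3,0): flips 1 -> legal
(3,1): flips 2 -> legal
(4,3): no bracket -> illegal
(4,4): flips 1 -> legal
(4,5): flips 1 -> legal
(5,0): flips 2 -> legal
(5,1): no bracket -> illegal
B mobility = 11
-- W to move --
(0,2): flips 2 -> legal
(0,3): no bracket -> illegal
(0,4): flips 1 -> legal
(1,2): flips 2 -> legal
(1,5): no bracket -> illegal
(2,5): flips 2 -> legal
(3,1): no bracket -> illegal
(4,3): flips 1 -> legal
(4,4): flips 1 -> legal
(5,1): no bracket -> illegal
(5,3): no bracket -> illegal
W mobility = 6

Answer: B=11 W=6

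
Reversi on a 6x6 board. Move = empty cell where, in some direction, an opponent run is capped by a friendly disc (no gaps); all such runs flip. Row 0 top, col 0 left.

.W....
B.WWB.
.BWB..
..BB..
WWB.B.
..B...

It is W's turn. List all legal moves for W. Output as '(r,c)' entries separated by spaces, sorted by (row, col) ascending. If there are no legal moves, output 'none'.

Answer: (0,5) (1,5) (2,0) (2,4) (3,0) (3,4) (4,3) (5,5)

Derivation:
(0,0): no bracket -> illegal
(0,3): no bracket -> illegal
(0,4): no bracket -> illegal
(0,5): flips 3 -> legal
(1,1): no bracket -> illegal
(1,5): flips 1 -> legal
(2,0): flips 1 -> legal
(2,4): flips 1 -> legal
(2,5): no bracket -> illegal
(3,0): flips 1 -> legal
(3,1): no bracket -> illegal
(3,4): flips 1 -> legal
(3,5): no bracket -> illegal
(4,3): flips 3 -> legal
(4,5): no bracket -> illegal
(5,1): no bracket -> illegal
(5,3): no bracket -> illegal
(5,4): no bracket -> illegal
(5,5): flips 2 -> legal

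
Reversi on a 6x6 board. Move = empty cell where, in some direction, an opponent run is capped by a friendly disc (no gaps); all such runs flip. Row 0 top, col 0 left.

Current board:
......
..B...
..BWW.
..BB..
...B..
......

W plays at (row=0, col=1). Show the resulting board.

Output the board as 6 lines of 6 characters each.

Place W at (0,1); scan 8 dirs for brackets.
Dir NW: edge -> no flip
Dir N: edge -> no flip
Dir NE: edge -> no flip
Dir W: first cell '.' (not opp) -> no flip
Dir E: first cell '.' (not opp) -> no flip
Dir SW: first cell '.' (not opp) -> no flip
Dir S: first cell '.' (not opp) -> no flip
Dir SE: opp run (1,2) capped by W -> flip
All flips: (1,2)

Answer: .W....
..W...
..BWW.
..BB..
...B..
......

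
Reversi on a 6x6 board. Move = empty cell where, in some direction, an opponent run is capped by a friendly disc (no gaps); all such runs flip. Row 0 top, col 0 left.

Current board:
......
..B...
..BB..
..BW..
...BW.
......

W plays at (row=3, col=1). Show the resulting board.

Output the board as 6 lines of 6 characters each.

Place W at (3,1); scan 8 dirs for brackets.
Dir NW: first cell '.' (not opp) -> no flip
Dir N: first cell '.' (not opp) -> no flip
Dir NE: opp run (2,2), next='.' -> no flip
Dir W: first cell '.' (not opp) -> no flip
Dir E: opp run (3,2) capped by W -> flip
Dir SW: first cell '.' (not opp) -> no flip
Dir S: first cell '.' (not opp) -> no flip
Dir SE: first cell '.' (not opp) -> no flip
All flips: (3,2)

Answer: ......
..B...
..BB..
.WWW..
...BW.
......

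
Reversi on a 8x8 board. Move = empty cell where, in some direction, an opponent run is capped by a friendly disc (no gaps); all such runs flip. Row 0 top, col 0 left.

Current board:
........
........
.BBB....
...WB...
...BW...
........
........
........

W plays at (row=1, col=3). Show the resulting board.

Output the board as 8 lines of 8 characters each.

Place W at (1,3); scan 8 dirs for brackets.
Dir NW: first cell '.' (not opp) -> no flip
Dir N: first cell '.' (not opp) -> no flip
Dir NE: first cell '.' (not opp) -> no flip
Dir W: first cell '.' (not opp) -> no flip
Dir E: first cell '.' (not opp) -> no flip
Dir SW: opp run (2,2), next='.' -> no flip
Dir S: opp run (2,3) capped by W -> flip
Dir SE: first cell '.' (not opp) -> no flip
All flips: (2,3)

Answer: ........
...W....
.BBW....
...WB...
...BW...
........
........
........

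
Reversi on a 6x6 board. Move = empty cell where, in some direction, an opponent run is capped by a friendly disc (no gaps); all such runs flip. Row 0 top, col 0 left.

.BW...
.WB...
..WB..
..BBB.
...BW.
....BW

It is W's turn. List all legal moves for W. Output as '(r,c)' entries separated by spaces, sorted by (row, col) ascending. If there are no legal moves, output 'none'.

(0,0): flips 1 -> legal
(0,3): no bracket -> illegal
(1,0): no bracket -> illegal
(1,3): flips 1 -> legal
(1,4): no bracket -> illegal
(2,1): no bracket -> illegal
(2,4): flips 2 -> legal
(2,5): no bracket -> illegal
(3,1): no bracket -> illegal
(3,5): no bracket -> illegal
(4,1): no bracket -> illegal
(4,2): flips 2 -> legal
(4,5): no bracket -> illegal
(5,2): no bracket -> illegal
(5,3): flips 1 -> legal

Answer: (0,0) (1,3) (2,4) (4,2) (5,3)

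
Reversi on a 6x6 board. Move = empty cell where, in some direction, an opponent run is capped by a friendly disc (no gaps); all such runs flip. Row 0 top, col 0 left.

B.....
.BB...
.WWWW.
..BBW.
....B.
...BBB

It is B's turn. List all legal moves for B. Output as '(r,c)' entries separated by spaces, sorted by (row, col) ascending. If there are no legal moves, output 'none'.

Answer: (1,0) (1,3) (1,4) (1,5) (3,0) (3,1) (3,5) (4,5)

Derivation:
(1,0): flips 1 -> legal
(1,3): flips 1 -> legal
(1,4): flips 3 -> legal
(1,5): flips 1 -> legal
(2,0): no bracket -> illegal
(2,5): no bracket -> illegal
(3,0): flips 1 -> legal
(3,1): flips 1 -> legal
(3,5): flips 1 -> legal
(4,3): no bracket -> illegal
(4,5): flips 2 -> legal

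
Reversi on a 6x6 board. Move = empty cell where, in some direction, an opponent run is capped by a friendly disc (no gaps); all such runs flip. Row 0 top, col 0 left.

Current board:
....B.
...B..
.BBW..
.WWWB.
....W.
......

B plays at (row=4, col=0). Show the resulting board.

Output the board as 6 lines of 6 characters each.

Place B at (4,0); scan 8 dirs for brackets.
Dir NW: edge -> no flip
Dir N: first cell '.' (not opp) -> no flip
Dir NE: opp run (3,1) capped by B -> flip
Dir W: edge -> no flip
Dir E: first cell '.' (not opp) -> no flip
Dir SW: edge -> no flip
Dir S: first cell '.' (not opp) -> no flip
Dir SE: first cell '.' (not opp) -> no flip
All flips: (3,1)

Answer: ....B.
...B..
.BBW..
.BWWB.
B...W.
......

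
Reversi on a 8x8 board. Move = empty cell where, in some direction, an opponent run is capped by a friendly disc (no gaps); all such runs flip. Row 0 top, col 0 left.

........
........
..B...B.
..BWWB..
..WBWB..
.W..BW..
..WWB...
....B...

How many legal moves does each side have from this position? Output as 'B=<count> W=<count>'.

Answer: B=12 W=12

Derivation:
-- B to move --
(2,3): flips 2 -> legal
(2,4): flips 2 -> legal
(2,5): flips 1 -> legal
(3,1): no bracket -> illegal
(4,0): no bracket -> illegal
(4,1): flips 1 -> legal
(4,6): flips 1 -> legal
(5,0): no bracket -> illegal
(5,2): flips 2 -> legal
(5,3): flips 1 -> legal
(5,6): flips 1 -> legal
(6,0): no bracket -> illegal
(6,1): flips 2 -> legal
(6,5): flips 1 -> legal
(6,6): flips 3 -> legal
(7,1): no bracket -> illegal
(7,2): flips 1 -> legal
(7,3): no bracket -> illegal
B mobility = 12
-- W to move --
(1,1): flips 1 -> legal
(1,2): flips 2 -> legal
(1,3): no bracket -> illegal
(1,5): no bracket -> illegal
(1,6): no bracket -> illegal
(1,7): flips 2 -> legal
(2,1): no bracket -> illegal
(2,3): no bracket -> illegal
(2,4): no bracket -> illegal
(2,5): flips 2 -> legal
(2,7): no bracket -> illegal
(3,1): flips 1 -> legal
(3,6): flips 3 -> legal
(3,7): no bracket -> illegal
(4,1): no bracket -> illegal
(4,6): flips 1 -> legal
(5,2): flips 1 -> legal
(5,3): flips 2 -> legal
(5,6): flips 1 -> legal
(6,5): flips 1 -> legal
(7,3): flips 1 -> legal
(7,5): no bracket -> illegal
W mobility = 12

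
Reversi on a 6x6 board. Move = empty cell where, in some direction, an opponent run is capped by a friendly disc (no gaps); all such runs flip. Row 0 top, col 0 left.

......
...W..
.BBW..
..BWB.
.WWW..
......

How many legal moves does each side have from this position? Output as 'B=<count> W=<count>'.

Answer: B=8 W=8

Derivation:
-- B to move --
(0,2): no bracket -> illegal
(0,3): no bracket -> illegal
(0,4): flips 1 -> legal
(1,2): flips 1 -> legal
(1,4): flips 1 -> legal
(2,4): flips 1 -> legal
(3,0): no bracket -> illegal
(3,1): no bracket -> illegal
(4,0): no bracket -> illegal
(4,4): flips 1 -> legal
(5,0): flips 1 -> legal
(5,1): no bracket -> illegal
(5,2): flips 2 -> legal
(5,3): no bracket -> illegal
(5,4): flips 1 -> legal
B mobility = 8
-- W to move --
(1,0): flips 2 -> legal
(1,1): flips 1 -> legal
(1,2): flips 2 -> legal
(2,0): flips 2 -> legal
(2,4): no bracket -> illegal
(2,5): flips 1 -> legal
(3,0): no bracket -> illegal
(3,1): flips 2 -> legal
(3,5): flips 1 -> legal
(4,4): no bracket -> illegal
(4,5): flips 1 -> legal
W mobility = 8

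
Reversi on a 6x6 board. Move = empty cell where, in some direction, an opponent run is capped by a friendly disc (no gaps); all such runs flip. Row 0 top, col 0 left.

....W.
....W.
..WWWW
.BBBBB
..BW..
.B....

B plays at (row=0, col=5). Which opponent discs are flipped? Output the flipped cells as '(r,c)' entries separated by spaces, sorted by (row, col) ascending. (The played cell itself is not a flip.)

Dir NW: edge -> no flip
Dir N: edge -> no flip
Dir NE: edge -> no flip
Dir W: opp run (0,4), next='.' -> no flip
Dir E: edge -> no flip
Dir SW: opp run (1,4) (2,3) capped by B -> flip
Dir S: first cell '.' (not opp) -> no flip
Dir SE: edge -> no flip

Answer: (1,4) (2,3)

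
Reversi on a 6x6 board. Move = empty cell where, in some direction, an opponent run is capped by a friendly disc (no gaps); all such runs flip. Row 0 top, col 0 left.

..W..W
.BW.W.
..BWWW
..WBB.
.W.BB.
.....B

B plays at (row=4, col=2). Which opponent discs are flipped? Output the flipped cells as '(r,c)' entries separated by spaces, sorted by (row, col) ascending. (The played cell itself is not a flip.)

Answer: (3,2)

Derivation:
Dir NW: first cell '.' (not opp) -> no flip
Dir N: opp run (3,2) capped by B -> flip
Dir NE: first cell 'B' (not opp) -> no flip
Dir W: opp run (4,1), next='.' -> no flip
Dir E: first cell 'B' (not opp) -> no flip
Dir SW: first cell '.' (not opp) -> no flip
Dir S: first cell '.' (not opp) -> no flip
Dir SE: first cell '.' (not opp) -> no flip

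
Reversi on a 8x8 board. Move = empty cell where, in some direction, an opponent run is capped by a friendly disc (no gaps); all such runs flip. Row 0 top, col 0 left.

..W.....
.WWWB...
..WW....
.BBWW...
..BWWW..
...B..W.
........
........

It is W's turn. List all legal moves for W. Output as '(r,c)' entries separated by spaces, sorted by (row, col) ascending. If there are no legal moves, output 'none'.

Answer: (0,5) (1,5) (2,1) (3,0) (4,0) (4,1) (5,1) (5,2) (6,2) (6,3)

Derivation:
(0,3): no bracket -> illegal
(0,4): no bracket -> illegal
(0,5): flips 1 -> legal
(1,5): flips 1 -> legal
(2,0): no bracket -> illegal
(2,1): flips 1 -> legal
(2,4): no bracket -> illegal
(2,5): no bracket -> illegal
(3,0): flips 2 -> legal
(4,0): flips 1 -> legal
(4,1): flips 2 -> legal
(5,1): flips 1 -> legal
(5,2): flips 2 -> legal
(5,4): no bracket -> illegal
(6,2): flips 1 -> legal
(6,3): flips 1 -> legal
(6,4): no bracket -> illegal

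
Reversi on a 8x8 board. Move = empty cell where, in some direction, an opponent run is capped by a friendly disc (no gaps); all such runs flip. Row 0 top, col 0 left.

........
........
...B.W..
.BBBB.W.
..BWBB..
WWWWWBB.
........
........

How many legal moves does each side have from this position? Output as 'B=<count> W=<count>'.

-- B to move --
(1,4): no bracket -> illegal
(1,5): no bracket -> illegal
(1,6): flips 1 -> legal
(2,4): no bracket -> illegal
(2,6): no bracket -> illegal
(2,7): flips 1 -> legal
(3,5): no bracket -> illegal
(3,7): no bracket -> illegal
(4,0): no bracket -> illegal
(4,1): no bracket -> illegal
(4,6): no bracket -> illegal
(4,7): no bracket -> illegal
(6,0): flips 1 -> legal
(6,1): flips 2 -> legal
(6,2): flips 2 -> legal
(6,3): flips 3 -> legal
(6,4): flips 2 -> legal
(6,5): flips 2 -> legal
B mobility = 8
-- W to move --
(1,2): no bracket -> illegal
(1,3): flips 2 -> legal
(1,4): no bracket -> illegal
(2,0): flips 2 -> legal
(2,1): flips 1 -> legal
(2,2): flips 2 -> legal
(2,4): flips 4 -> legal
(3,0): no bracket -> illegal
(3,5): flips 1 -> legal
(4,0): no bracket -> illegal
(4,1): flips 1 -> legal
(4,6): flips 2 -> legal
(4,7): no bracket -> illegal
(5,7): flips 2 -> legal
(6,4): no bracket -> illegal
(6,5): no bracket -> illegal
(6,6): no bracket -> illegal
(6,7): no bracket -> illegal
W mobility = 9

Answer: B=8 W=9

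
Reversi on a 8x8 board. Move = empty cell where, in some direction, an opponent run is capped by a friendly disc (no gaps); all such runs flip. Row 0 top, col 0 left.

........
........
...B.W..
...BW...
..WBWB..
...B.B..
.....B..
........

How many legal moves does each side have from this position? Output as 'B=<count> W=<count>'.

Answer: B=5 W=10

Derivation:
-- B to move --
(1,4): no bracket -> illegal
(1,5): no bracket -> illegal
(1,6): flips 2 -> legal
(2,4): no bracket -> illegal
(2,6): no bracket -> illegal
(3,1): flips 1 -> legal
(3,2): no bracket -> illegal
(3,5): flips 2 -> legal
(3,6): no bracket -> illegal
(4,1): flips 1 -> legal
(5,1): flips 1 -> legal
(5,2): no bracket -> illegal
(5,4): no bracket -> illegal
B mobility = 5
-- W to move --
(1,2): flips 1 -> legal
(1,3): no bracket -> illegal
(1,4): no bracket -> illegal
(2,2): flips 1 -> legal
(2,4): flips 1 -> legal
(3,2): flips 1 -> legal
(3,5): no bracket -> illegal
(3,6): no bracket -> illegal
(4,6): flips 1 -> legal
(5,2): flips 1 -> legal
(5,4): no bracket -> illegal
(5,6): flips 1 -> legal
(6,2): flips 1 -> legal
(6,3): no bracket -> illegal
(6,4): flips 1 -> legal
(6,6): flips 1 -> legal
(7,4): no bracket -> illegal
(7,5): no bracket -> illegal
(7,6): no bracket -> illegal
W mobility = 10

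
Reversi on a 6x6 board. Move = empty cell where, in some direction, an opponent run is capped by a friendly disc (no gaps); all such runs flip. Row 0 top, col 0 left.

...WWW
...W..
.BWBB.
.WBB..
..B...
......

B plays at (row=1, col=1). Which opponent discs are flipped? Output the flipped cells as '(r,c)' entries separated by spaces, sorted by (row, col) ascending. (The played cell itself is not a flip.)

Answer: (2,2)

Derivation:
Dir NW: first cell '.' (not opp) -> no flip
Dir N: first cell '.' (not opp) -> no flip
Dir NE: first cell '.' (not opp) -> no flip
Dir W: first cell '.' (not opp) -> no flip
Dir E: first cell '.' (not opp) -> no flip
Dir SW: first cell '.' (not opp) -> no flip
Dir S: first cell 'B' (not opp) -> no flip
Dir SE: opp run (2,2) capped by B -> flip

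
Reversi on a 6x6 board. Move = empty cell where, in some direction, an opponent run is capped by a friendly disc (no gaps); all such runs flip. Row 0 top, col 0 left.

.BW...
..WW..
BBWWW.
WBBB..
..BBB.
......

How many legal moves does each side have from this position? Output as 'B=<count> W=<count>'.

Answer: B=8 W=9

Derivation:
-- B to move --
(0,3): flips 4 -> legal
(0,4): flips 2 -> legal
(1,1): flips 1 -> legal
(1,4): flips 1 -> legal
(1,5): flips 1 -> legal
(2,5): flips 3 -> legal
(3,4): flips 2 -> legal
(3,5): no bracket -> illegal
(4,0): flips 1 -> legal
(4,1): no bracket -> illegal
B mobility = 8
-- W to move --
(0,0): flips 1 -> legal
(1,0): flips 1 -> legal
(1,1): no bracket -> illegal
(3,4): flips 3 -> legal
(3,5): no bracket -> illegal
(4,0): flips 1 -> legal
(4,1): flips 1 -> legal
(4,5): no bracket -> illegal
(5,1): flips 2 -> legal
(5,2): flips 2 -> legal
(5,3): flips 2 -> legal
(5,4): no bracket -> illegal
(5,5): flips 2 -> legal
W mobility = 9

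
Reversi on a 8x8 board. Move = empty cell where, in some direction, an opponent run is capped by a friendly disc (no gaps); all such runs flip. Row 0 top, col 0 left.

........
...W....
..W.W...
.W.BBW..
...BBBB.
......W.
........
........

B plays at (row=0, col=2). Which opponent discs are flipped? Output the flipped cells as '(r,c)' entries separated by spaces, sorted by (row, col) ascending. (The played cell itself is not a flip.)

Answer: (1,3) (2,4) (3,5)

Derivation:
Dir NW: edge -> no flip
Dir N: edge -> no flip
Dir NE: edge -> no flip
Dir W: first cell '.' (not opp) -> no flip
Dir E: first cell '.' (not opp) -> no flip
Dir SW: first cell '.' (not opp) -> no flip
Dir S: first cell '.' (not opp) -> no flip
Dir SE: opp run (1,3) (2,4) (3,5) capped by B -> flip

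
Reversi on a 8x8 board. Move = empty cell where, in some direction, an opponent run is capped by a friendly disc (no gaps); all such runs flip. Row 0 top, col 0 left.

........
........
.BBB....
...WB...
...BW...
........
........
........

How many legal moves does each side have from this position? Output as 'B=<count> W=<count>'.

Answer: B=4 W=6

Derivation:
-- B to move --
(2,4): no bracket -> illegal
(3,2): flips 1 -> legal
(3,5): no bracket -> illegal
(4,2): no bracket -> illegal
(4,5): flips 1 -> legal
(5,3): no bracket -> illegal
(5,4): flips 1 -> legal
(5,5): flips 2 -> legal
B mobility = 4
-- W to move --
(1,0): no bracket -> illegal
(1,1): flips 1 -> legal
(1,2): no bracket -> illegal
(1,3): flips 1 -> legal
(1,4): no bracket -> illegal
(2,0): no bracket -> illegal
(2,4): flips 1 -> legal
(2,5): no bracket -> illegal
(3,0): no bracket -> illegal
(3,1): no bracket -> illegal
(3,2): no bracket -> illegal
(3,5): flips 1 -> legal
(4,2): flips 1 -> legal
(4,5): no bracket -> illegal
(5,2): no bracket -> illegal
(5,3): flips 1 -> legal
(5,4): no bracket -> illegal
W mobility = 6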